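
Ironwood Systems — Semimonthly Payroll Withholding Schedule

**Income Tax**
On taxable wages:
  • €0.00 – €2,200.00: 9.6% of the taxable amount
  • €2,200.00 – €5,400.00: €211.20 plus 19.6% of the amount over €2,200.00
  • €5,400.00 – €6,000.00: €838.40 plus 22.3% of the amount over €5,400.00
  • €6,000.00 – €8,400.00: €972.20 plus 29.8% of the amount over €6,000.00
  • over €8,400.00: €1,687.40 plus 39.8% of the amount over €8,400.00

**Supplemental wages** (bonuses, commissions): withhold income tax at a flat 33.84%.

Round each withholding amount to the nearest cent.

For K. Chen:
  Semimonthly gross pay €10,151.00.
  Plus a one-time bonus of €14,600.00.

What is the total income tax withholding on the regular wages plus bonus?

€7,324.94

Income Tax: taxable = €10,151.00
  €1,687.40 + 39.8% × (€10,151.00 − €8,400.00) = €1,687.40 + 39.8% × €1,751.00 = €2,384.30
Supplemental (33.84% flat on bonus): 33.84% × €14,600.00 = €4,940.64
Total income tax: €2,384.30 + €4,940.64 = €7,324.94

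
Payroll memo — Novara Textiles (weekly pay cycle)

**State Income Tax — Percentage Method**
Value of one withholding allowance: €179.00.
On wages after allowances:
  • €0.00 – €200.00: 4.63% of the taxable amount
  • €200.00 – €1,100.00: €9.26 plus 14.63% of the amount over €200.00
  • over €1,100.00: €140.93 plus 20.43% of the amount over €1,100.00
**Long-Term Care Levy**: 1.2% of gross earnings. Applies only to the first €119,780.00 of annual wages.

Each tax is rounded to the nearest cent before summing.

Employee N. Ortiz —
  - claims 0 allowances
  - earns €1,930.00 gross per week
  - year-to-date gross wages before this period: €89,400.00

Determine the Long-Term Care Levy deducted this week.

Long-Term Care Levy: 1.2% × €1,930.00 = €23.16

€23.16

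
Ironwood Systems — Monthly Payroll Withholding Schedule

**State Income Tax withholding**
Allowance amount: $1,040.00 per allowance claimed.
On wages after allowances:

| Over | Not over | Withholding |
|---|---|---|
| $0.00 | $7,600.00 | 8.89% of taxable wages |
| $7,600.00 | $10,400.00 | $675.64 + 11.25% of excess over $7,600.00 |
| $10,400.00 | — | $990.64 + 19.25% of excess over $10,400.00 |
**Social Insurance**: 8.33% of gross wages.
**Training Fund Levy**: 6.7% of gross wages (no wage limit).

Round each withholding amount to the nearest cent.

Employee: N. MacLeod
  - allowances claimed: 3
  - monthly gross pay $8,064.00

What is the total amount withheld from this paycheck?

State Income Tax: taxable = $8,064.00 − 3×$1,040.00 = $4,944.00
  8.89% × $4,944.00 = $439.52
Social Insurance: 8.33% × $8,064.00 = $671.73
Training Fund Levy: 6.7% × $8,064.00 = $540.29
Total: $439.52 + $671.73 + $540.29 = $1,651.54

$1,651.54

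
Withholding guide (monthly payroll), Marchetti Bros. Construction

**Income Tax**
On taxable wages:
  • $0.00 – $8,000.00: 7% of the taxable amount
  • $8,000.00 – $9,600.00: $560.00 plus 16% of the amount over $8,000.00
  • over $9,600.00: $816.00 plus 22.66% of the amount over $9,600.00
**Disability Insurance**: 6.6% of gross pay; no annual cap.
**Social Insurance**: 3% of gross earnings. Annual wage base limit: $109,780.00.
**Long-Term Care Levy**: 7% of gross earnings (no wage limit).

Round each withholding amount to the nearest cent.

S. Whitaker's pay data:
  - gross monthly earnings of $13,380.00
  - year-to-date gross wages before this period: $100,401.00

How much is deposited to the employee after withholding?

Income Tax: taxable = $13,380.00
  $816.00 + 22.66% × ($13,380.00 − $9,600.00) = $816.00 + 22.66% × $3,780.00 = $1,672.55
Disability Insurance: 6.6% × $13,380.00 = $883.08
Social Insurance: cap $109,780.00 − YTD $100,401.00 = $9,379.00 subject; 3% × $9,379.00 = $281.37
Long-Term Care Levy: 7% × $13,380.00 = $936.60
Total withheld: $1,672.55 + $883.08 + $281.37 + $936.60 = $3,773.60
Net pay: $13,380.00 − $3,773.60 = $9,606.40

$9,606.40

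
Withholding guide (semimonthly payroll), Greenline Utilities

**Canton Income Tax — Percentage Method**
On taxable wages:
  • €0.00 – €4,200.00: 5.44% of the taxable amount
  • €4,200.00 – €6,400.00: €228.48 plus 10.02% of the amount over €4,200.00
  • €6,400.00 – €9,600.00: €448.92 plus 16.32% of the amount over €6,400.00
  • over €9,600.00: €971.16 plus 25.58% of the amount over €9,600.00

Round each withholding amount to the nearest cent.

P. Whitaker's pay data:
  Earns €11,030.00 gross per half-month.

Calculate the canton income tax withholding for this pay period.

Canton Income Tax: taxable = €11,030.00
  €971.16 + 25.58% × (€11,030.00 − €9,600.00) = €971.16 + 25.58% × €1,430.00 = €1,336.95

€1,336.95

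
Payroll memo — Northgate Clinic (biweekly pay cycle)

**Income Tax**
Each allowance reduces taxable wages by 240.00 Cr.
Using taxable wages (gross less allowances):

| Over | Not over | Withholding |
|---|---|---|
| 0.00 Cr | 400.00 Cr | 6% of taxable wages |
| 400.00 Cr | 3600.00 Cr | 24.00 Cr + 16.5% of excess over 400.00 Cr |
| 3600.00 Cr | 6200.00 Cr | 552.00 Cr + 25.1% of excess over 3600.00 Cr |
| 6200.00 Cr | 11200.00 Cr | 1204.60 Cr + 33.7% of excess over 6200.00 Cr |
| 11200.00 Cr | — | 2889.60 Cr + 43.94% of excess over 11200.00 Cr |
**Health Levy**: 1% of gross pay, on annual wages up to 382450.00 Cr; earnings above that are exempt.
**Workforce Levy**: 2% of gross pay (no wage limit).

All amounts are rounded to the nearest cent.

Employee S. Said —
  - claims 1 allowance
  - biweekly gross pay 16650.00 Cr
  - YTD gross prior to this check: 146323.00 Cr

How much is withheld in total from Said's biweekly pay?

Income Tax: taxable = 16650.00 Cr − 1×240.00 Cr = 16410.00 Cr
  2889.60 Cr + 43.94% × (16410.00 Cr − 11200.00 Cr) = 2889.60 Cr + 43.94% × 5210.00 Cr = 5178.87 Cr
Health Levy: 1% × 16650.00 Cr = 166.50 Cr
Workforce Levy: 2% × 16650.00 Cr = 333.00 Cr
Total: 5178.87 Cr + 166.50 Cr + 333.00 Cr = 5678.37 Cr

5678.37 Cr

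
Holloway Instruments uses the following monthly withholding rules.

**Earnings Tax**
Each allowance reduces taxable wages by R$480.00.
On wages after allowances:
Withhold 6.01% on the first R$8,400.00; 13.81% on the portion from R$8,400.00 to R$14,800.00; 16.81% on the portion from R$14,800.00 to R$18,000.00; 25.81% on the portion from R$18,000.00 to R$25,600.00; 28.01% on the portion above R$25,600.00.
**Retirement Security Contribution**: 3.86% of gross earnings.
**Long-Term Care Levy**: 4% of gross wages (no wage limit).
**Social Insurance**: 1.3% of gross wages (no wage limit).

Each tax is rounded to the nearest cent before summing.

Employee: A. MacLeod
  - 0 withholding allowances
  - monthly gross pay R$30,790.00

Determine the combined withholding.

Earnings Tax: taxable = R$30,790.00
  R$3,888.16 + 28.01% × (R$30,790.00 − R$25,600.00) = R$3,888.16 + 28.01% × R$5,190.00 = R$5,341.88
Retirement Security Contribution: 3.86% × R$30,790.00 = R$1,188.49
Long-Term Care Levy: 4% × R$30,790.00 = R$1,231.60
Social Insurance: 1.3% × R$30,790.00 = R$400.27
Total: R$5,341.88 + R$1,188.49 + R$1,231.60 + R$400.27 = R$8,162.24

R$8,162.24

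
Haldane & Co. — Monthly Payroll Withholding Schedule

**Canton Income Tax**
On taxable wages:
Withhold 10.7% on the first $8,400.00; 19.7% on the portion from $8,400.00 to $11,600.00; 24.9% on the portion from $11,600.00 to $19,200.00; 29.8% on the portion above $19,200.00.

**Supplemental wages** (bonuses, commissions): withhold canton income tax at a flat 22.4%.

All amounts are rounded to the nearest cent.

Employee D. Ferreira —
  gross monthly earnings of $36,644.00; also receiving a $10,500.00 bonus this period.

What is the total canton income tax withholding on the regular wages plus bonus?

Canton Income Tax: taxable = $36,644.00
  $3,421.60 + 29.8% × ($36,644.00 − $19,200.00) = $3,421.60 + 29.8% × $17,444.00 = $8,619.91
Supplemental (22.4% flat on bonus): 22.4% × $10,500.00 = $2,352.00
Total canton income tax: $8,619.91 + $2,352.00 = $10,971.91

$10,971.91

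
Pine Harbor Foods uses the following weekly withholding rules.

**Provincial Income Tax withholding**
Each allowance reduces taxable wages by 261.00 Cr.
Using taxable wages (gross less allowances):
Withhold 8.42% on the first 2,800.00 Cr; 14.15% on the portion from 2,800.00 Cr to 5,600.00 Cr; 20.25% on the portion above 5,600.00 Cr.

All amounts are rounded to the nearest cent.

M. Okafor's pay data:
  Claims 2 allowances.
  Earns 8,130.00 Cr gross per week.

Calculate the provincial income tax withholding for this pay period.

1,038.58 Cr

Provincial Income Tax: taxable = 8,130.00 Cr − 2×261.00 Cr = 7,608.00 Cr
  631.96 Cr + 20.25% × (7,608.00 Cr − 5,600.00 Cr) = 631.96 Cr + 20.25% × 2,008.00 Cr = 1,038.58 Cr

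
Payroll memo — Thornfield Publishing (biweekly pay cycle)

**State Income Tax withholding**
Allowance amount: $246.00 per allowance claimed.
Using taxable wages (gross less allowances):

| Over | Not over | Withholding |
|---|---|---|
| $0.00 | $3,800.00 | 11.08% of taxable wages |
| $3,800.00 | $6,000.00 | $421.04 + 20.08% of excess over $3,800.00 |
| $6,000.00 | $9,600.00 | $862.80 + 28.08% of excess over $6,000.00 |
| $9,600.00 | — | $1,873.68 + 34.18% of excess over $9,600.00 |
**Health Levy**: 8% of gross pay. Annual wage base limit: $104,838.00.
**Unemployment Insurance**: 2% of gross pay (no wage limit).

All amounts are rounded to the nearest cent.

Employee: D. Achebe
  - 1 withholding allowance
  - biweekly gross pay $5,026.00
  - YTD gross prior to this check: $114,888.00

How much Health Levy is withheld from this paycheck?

$0.00

Health Levy: YTD $114,888.00 ≥ cap $104,838.00 → $0.00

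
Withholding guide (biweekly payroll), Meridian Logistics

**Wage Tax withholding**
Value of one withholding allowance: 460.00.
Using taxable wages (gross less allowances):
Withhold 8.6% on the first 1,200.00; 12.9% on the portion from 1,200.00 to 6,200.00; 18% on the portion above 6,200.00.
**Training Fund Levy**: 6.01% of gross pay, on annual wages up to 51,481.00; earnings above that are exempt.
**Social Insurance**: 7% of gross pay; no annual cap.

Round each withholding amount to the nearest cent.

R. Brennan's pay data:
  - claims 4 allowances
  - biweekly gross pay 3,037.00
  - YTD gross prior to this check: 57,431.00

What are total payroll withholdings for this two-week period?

Wage Tax: taxable = 3,037.00 − 4×460.00 = 1,197.00
  8.6% × 1,197.00 = 102.94
Training Fund Levy: YTD 57,431.00 ≥ cap 51,481.00 → 0.00
Social Insurance: 7% × 3,037.00 = 212.59
Total: 102.94 + 0.00 + 212.59 = 315.53

315.53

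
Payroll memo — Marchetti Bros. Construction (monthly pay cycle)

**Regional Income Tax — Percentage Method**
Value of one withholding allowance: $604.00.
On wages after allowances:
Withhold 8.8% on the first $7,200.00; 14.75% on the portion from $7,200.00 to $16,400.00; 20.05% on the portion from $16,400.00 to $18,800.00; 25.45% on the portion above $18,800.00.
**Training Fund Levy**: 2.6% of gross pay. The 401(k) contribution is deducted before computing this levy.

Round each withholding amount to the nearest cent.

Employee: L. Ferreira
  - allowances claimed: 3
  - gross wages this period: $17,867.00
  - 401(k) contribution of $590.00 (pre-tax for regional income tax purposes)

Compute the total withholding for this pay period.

Regional Income Tax: taxable = $17,867.00 − $590.00 − 3×$604.00 = $15,465.00
  $633.60 + 14.75% × ($15,465.00 − $7,200.00) = $633.60 + 14.75% × $8,265.00 = $1,852.69
Training Fund Levy: 2.6% × $17,277.00 = $449.20
Total: $1,852.69 + $449.20 = $2,301.89

$2,301.89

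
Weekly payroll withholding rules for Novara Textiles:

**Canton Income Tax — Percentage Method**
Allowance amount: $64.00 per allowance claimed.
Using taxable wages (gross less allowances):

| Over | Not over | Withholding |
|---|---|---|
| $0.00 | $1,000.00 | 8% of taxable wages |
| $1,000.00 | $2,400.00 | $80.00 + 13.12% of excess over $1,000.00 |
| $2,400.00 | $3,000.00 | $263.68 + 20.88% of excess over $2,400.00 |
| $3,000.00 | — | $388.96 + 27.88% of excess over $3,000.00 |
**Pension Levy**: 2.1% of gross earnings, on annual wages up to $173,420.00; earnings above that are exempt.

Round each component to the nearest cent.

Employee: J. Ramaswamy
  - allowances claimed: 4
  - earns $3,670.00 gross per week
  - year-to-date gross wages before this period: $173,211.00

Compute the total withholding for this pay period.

$508.77

Canton Income Tax: taxable = $3,670.00 − 4×$64.00 = $3,414.00
  $388.96 + 27.88% × ($3,414.00 − $3,000.00) = $388.96 + 27.88% × $414.00 = $504.38
Pension Levy: cap $173,420.00 − YTD $173,211.00 = $209.00 subject; 2.1% × $209.00 = $4.39
Total: $504.38 + $4.39 = $508.77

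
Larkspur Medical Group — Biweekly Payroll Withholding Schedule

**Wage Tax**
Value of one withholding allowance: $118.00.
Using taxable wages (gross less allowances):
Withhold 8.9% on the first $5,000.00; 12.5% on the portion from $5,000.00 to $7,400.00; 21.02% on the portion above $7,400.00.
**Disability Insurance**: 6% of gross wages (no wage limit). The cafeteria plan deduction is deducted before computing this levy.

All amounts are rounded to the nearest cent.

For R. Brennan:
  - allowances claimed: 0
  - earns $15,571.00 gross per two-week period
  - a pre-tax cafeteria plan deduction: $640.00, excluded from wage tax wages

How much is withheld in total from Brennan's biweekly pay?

Wage Tax: taxable = $15,571.00 − $640.00 = $14,931.00
  $745.00 + 21.02% × ($14,931.00 − $7,400.00) = $745.00 + 21.02% × $7,531.00 = $2,328.02
Disability Insurance: 6% × $14,931.00 = $895.86
Total: $2,328.02 + $895.86 = $3,223.88

$3,223.88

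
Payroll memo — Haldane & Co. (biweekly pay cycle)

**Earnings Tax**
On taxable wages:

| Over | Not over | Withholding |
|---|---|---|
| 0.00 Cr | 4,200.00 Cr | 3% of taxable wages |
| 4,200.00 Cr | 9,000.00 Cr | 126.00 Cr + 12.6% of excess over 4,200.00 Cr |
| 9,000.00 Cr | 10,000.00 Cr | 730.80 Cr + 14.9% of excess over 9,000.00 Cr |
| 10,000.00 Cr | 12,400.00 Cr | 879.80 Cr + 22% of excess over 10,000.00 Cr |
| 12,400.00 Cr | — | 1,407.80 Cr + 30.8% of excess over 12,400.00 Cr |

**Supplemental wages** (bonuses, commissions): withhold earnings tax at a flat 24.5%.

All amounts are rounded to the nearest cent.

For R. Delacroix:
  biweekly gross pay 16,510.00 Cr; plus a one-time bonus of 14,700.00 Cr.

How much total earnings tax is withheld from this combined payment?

6,275.18 Cr

Earnings Tax: taxable = 16,510.00 Cr
  1,407.80 Cr + 30.8% × (16,510.00 Cr − 12,400.00 Cr) = 1,407.80 Cr + 30.8% × 4,110.00 Cr = 2,673.68 Cr
Supplemental (24.5% flat on bonus): 24.5% × 14,700.00 Cr = 3,601.50 Cr
Total earnings tax: 2,673.68 Cr + 3,601.50 Cr = 6,275.18 Cr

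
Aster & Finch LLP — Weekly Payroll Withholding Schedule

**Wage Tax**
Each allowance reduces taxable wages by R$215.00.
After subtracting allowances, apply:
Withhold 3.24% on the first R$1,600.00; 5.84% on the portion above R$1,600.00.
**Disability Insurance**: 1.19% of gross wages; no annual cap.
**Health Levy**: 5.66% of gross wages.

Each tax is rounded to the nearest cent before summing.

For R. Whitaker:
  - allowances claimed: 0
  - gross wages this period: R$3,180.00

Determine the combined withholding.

Wage Tax: taxable = R$3,180.00
  R$51.84 + 5.84% × (R$3,180.00 − R$1,600.00) = R$51.84 + 5.84% × R$1,580.00 = R$144.11
Disability Insurance: 1.19% × R$3,180.00 = R$37.84
Health Levy: 5.66% × R$3,180.00 = R$179.99
Total: R$144.11 + R$37.84 + R$179.99 = R$361.94

R$361.94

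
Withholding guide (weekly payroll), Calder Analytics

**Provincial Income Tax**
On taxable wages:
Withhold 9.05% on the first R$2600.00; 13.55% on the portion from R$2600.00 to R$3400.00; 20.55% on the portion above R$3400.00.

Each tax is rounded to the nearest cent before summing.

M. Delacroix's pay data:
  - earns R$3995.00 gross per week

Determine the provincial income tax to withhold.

Provincial Income Tax: taxable = R$3995.00
  R$343.70 + 20.55% × (R$3995.00 − R$3400.00) = R$343.70 + 20.55% × R$595.00 = R$465.97

R$465.97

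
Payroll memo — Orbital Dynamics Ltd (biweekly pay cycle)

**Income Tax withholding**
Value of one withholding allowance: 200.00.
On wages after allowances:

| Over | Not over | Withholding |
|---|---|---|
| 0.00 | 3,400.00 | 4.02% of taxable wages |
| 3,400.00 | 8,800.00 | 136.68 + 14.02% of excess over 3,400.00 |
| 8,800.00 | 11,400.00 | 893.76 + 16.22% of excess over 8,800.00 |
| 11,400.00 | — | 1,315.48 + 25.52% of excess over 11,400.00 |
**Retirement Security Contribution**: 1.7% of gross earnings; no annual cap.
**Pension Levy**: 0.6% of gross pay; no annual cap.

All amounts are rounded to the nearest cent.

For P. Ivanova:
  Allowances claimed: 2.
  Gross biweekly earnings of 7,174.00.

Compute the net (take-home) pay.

6,399.29

Income Tax: taxable = 7,174.00 − 2×200.00 = 6,774.00
  136.68 + 14.02% × (6,774.00 − 3,400.00) = 136.68 + 14.02% × 3,374.00 = 609.71
Retirement Security Contribution: 1.7% × 7,174.00 = 121.96
Pension Levy: 0.6% × 7,174.00 = 43.04
Total withheld: 609.71 + 121.96 + 43.04 = 774.71
Net pay: 7,174.00 − 774.71 = 6,399.29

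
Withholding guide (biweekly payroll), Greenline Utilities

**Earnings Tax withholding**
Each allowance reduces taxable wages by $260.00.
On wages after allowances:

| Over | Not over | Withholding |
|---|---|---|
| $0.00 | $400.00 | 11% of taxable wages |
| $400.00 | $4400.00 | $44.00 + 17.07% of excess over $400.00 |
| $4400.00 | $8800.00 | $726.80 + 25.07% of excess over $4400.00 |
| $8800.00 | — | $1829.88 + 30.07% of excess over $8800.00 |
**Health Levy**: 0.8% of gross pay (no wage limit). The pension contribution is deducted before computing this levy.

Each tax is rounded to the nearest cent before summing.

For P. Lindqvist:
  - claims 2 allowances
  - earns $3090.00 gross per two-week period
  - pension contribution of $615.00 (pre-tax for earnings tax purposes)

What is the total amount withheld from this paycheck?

$329.24

Earnings Tax: taxable = $3090.00 − $615.00 − 2×$260.00 = $1955.00
  $44.00 + 17.07% × ($1955.00 − $400.00) = $44.00 + 17.07% × $1555.00 = $309.44
Health Levy: 0.8% × $2475.00 = $19.80
Total: $309.44 + $19.80 = $329.24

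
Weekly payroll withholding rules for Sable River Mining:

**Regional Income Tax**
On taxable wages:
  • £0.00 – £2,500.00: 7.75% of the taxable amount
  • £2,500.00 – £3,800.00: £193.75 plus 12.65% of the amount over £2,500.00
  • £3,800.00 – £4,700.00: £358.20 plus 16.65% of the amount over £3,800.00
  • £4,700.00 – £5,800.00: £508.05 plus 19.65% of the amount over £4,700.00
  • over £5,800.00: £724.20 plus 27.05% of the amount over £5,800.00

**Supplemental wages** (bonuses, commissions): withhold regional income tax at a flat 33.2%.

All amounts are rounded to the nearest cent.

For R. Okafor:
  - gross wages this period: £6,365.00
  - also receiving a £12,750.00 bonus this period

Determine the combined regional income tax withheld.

£5,110.03

Regional Income Tax: taxable = £6,365.00
  £724.20 + 27.05% × (£6,365.00 − £5,800.00) = £724.20 + 27.05% × £565.00 = £877.03
Supplemental (33.2% flat on bonus): 33.2% × £12,750.00 = £4,233.00
Total regional income tax: £877.03 + £4,233.00 = £5,110.03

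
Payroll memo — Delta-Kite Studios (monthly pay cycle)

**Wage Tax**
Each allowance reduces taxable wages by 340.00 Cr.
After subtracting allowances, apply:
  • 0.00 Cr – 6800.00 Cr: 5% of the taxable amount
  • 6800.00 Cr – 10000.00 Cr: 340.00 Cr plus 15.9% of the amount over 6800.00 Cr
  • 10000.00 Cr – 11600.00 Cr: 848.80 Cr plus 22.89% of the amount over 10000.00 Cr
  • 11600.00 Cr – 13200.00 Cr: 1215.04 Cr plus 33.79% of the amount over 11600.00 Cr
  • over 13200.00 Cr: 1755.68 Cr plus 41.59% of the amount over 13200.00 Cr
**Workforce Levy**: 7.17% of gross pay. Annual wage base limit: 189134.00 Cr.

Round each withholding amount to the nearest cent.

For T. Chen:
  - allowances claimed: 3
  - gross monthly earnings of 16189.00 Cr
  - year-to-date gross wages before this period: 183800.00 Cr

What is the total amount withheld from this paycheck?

Wage Tax: taxable = 16189.00 Cr − 3×340.00 Cr = 15169.00 Cr
  1755.68 Cr + 41.59% × (15169.00 Cr − 13200.00 Cr) = 1755.68 Cr + 41.59% × 1969.00 Cr = 2574.59 Cr
Workforce Levy: cap 189134.00 Cr − YTD 183800.00 Cr = 5334.00 Cr subject; 7.17% × 5334.00 Cr = 382.45 Cr
Total: 2574.59 Cr + 382.45 Cr = 2957.04 Cr

2957.04 Cr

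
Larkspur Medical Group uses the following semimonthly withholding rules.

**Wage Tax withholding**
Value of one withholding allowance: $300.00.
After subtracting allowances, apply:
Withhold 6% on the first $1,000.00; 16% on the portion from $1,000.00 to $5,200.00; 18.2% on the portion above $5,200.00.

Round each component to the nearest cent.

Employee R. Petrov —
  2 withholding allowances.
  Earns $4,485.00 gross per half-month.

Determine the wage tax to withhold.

Wage Tax: taxable = $4,485.00 − 2×$300.00 = $3,885.00
  $60.00 + 16% × ($3,885.00 − $1,000.00) = $60.00 + 16% × $2,885.00 = $521.60

$521.60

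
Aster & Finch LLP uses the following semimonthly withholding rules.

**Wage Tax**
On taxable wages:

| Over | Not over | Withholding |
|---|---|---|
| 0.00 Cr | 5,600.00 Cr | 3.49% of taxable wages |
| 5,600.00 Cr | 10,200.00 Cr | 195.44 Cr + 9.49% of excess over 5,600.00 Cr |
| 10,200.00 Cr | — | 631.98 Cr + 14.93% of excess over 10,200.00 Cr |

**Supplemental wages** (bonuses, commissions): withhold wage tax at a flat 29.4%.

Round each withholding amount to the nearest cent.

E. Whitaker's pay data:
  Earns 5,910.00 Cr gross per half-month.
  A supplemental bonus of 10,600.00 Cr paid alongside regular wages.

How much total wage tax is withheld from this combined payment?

3,341.26 Cr

Wage Tax: taxable = 5,910.00 Cr
  195.44 Cr + 9.49% × (5,910.00 Cr − 5,600.00 Cr) = 195.44 Cr + 9.49% × 310.00 Cr = 224.86 Cr
Supplemental (29.4% flat on bonus): 29.4% × 10,600.00 Cr = 3,116.40 Cr
Total wage tax: 224.86 Cr + 3,116.40 Cr = 3,341.26 Cr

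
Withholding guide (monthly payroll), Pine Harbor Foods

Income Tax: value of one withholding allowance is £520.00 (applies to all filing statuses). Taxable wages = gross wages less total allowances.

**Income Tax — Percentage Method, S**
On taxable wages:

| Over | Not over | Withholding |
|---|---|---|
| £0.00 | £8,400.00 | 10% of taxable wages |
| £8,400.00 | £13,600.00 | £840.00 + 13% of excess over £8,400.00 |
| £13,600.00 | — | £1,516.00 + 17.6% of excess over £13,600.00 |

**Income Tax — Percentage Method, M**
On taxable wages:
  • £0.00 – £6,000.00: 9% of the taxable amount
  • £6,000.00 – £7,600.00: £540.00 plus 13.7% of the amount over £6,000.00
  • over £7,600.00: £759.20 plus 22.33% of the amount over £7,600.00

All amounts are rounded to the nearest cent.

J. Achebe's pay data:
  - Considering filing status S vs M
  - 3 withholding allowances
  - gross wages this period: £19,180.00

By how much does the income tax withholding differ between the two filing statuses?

£773.15

Income Tax (S): taxable = £19,180.00 − 3×£520.00 = £17,620.00
  £1,516.00 + 17.6% × (£17,620.00 − £13,600.00) = £1,516.00 + 17.6% × £4,020.00 = £2,223.52
Income Tax (M): taxable = £19,180.00 − 3×£520.00 = £17,620.00
  £759.20 + 22.33% × (£17,620.00 − £7,600.00) = £759.20 + 22.33% × £10,020.00 = £2,996.67
Difference: |£2,223.52 − £2,996.67| = £773.15 (higher under M)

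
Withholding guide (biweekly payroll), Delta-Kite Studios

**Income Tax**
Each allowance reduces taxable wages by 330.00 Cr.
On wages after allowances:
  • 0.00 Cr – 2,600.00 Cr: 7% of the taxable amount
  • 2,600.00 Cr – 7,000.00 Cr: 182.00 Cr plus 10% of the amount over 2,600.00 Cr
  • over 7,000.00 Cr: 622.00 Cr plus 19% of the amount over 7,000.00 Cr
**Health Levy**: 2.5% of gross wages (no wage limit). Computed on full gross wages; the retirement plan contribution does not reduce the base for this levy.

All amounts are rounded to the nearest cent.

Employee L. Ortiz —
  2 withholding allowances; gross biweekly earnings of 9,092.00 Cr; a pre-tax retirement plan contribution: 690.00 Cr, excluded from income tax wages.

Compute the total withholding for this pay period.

Income Tax: taxable = 9,092.00 Cr − 690.00 Cr − 2×330.00 Cr = 7,742.00 Cr
  622.00 Cr + 19% × (7,742.00 Cr − 7,000.00 Cr) = 622.00 Cr + 19% × 742.00 Cr = 762.98 Cr
Health Levy: 2.5% × 9,092.00 Cr = 227.30 Cr
Total: 762.98 Cr + 227.30 Cr = 990.28 Cr

990.28 Cr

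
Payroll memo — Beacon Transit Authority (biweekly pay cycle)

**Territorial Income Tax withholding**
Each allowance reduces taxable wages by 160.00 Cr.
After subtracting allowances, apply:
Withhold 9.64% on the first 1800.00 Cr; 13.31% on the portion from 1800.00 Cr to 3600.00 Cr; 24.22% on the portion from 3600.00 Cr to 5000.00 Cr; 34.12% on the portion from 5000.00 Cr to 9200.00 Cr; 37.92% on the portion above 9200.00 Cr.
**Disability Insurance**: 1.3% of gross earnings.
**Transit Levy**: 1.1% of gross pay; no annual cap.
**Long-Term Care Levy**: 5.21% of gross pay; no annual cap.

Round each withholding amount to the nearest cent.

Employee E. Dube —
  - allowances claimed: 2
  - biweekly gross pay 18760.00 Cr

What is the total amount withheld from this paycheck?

7116.67 Cr

Territorial Income Tax: taxable = 18760.00 Cr − 2×160.00 Cr = 18440.00 Cr
  2185.22 Cr + 37.92% × (18440.00 Cr − 9200.00 Cr) = 2185.22 Cr + 37.92% × 9240.00 Cr = 5689.03 Cr
Disability Insurance: 1.3% × 18760.00 Cr = 243.88 Cr
Transit Levy: 1.1% × 18760.00 Cr = 206.36 Cr
Long-Term Care Levy: 5.21% × 18760.00 Cr = 977.40 Cr
Total: 5689.03 Cr + 243.88 Cr + 206.36 Cr + 977.40 Cr = 7116.67 Cr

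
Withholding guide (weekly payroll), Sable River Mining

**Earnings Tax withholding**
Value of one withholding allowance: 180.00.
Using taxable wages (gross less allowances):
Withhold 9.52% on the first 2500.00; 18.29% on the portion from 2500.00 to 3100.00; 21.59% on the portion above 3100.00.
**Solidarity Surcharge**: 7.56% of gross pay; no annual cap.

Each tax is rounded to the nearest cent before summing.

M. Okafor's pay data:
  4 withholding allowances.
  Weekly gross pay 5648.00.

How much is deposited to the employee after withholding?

4478.60

Earnings Tax: taxable = 5648.00 − 4×180.00 = 4928.00
  347.74 + 21.59% × (4928.00 − 3100.00) = 347.74 + 21.59% × 1828.00 = 742.41
Solidarity Surcharge: 7.56% × 5648.00 = 426.99
Total withheld: 742.41 + 426.99 = 1169.40
Net pay: 5648.00 − 1169.40 = 4478.60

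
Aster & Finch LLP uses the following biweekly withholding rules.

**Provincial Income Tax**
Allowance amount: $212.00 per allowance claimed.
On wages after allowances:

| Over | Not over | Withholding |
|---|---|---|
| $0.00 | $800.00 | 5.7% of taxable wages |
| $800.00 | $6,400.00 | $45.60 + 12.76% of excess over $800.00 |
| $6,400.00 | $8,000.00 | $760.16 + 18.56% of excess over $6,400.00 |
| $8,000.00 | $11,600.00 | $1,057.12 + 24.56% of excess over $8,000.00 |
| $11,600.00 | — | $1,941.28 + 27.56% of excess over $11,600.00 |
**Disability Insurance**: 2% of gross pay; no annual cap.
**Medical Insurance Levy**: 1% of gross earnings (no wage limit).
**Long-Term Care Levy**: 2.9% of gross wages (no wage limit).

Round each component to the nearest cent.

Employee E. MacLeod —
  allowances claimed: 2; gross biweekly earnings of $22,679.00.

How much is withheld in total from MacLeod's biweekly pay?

Provincial Income Tax: taxable = $22,679.00 − 2×$212.00 = $22,255.00
  $1,941.28 + 27.56% × ($22,255.00 − $11,600.00) = $1,941.28 + 27.56% × $10,655.00 = $4,877.80
Disability Insurance: 2% × $22,679.00 = $453.58
Medical Insurance Levy: 1% × $22,679.00 = $226.79
Long-Term Care Levy: 2.9% × $22,679.00 = $657.69
Total: $4,877.80 + $453.58 + $226.79 + $657.69 = $6,215.86

$6,215.86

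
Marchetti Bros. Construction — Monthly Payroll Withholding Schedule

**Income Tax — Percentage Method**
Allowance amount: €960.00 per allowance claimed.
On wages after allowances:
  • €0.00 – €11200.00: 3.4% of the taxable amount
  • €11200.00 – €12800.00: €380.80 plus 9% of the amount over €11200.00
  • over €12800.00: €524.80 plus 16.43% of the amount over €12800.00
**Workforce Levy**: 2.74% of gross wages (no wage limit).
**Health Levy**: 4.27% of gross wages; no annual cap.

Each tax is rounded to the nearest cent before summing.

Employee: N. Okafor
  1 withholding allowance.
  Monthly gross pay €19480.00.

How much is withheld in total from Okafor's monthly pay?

Income Tax: taxable = €19480.00 − 1×€960.00 = €18520.00
  €524.80 + 16.43% × (€18520.00 − €12800.00) = €524.80 + 16.43% × €5720.00 = €1464.60
Workforce Levy: 2.74% × €19480.00 = €533.75
Health Levy: 4.27% × €19480.00 = €831.80
Total: €1464.60 + €533.75 + €831.80 = €2830.15

€2830.15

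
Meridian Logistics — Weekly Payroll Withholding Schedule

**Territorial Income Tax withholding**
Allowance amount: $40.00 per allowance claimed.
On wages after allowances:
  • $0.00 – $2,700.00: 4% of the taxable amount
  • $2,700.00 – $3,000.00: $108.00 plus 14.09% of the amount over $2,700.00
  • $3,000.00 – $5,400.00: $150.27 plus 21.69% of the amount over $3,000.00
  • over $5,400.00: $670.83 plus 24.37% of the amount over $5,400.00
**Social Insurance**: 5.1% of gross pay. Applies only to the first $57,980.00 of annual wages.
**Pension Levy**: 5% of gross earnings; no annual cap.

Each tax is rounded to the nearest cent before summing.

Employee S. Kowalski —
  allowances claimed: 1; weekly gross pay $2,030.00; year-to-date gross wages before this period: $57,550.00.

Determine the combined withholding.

Territorial Income Tax: taxable = $2,030.00 − 1×$40.00 = $1,990.00
  4% × $1,990.00 = $79.60
Social Insurance: cap $57,980.00 − YTD $57,550.00 = $430.00 subject; 5.1% × $430.00 = $21.93
Pension Levy: 5% × $2,030.00 = $101.50
Total: $79.60 + $21.93 + $101.50 = $203.03

$203.03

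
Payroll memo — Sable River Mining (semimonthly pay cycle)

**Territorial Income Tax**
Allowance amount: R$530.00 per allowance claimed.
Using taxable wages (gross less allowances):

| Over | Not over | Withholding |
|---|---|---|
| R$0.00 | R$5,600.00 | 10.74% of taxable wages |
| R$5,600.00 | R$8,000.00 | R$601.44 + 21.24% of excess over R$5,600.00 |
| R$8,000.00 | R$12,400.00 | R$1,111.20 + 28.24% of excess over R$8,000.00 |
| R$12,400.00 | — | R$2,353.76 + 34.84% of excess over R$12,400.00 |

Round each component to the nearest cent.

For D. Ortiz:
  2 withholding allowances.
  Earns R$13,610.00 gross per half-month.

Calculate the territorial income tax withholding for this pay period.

Territorial Income Tax: taxable = R$13,610.00 − 2×R$530.00 = R$12,550.00
  R$2,353.76 + 34.84% × (R$12,550.00 − R$12,400.00) = R$2,353.76 + 34.84% × R$150.00 = R$2,406.02

R$2,406.02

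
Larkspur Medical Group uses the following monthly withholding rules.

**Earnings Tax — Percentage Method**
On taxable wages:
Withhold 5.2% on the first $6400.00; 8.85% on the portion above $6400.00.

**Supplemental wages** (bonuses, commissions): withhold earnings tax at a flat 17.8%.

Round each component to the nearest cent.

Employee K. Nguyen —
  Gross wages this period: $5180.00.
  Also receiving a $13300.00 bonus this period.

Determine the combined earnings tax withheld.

$2636.76

Earnings Tax: taxable = $5180.00
  5.2% × $5180.00 = $269.36
Supplemental (17.8% flat on bonus): 17.8% × $13300.00 = $2367.40
Total earnings tax: $269.36 + $2367.40 = $2636.76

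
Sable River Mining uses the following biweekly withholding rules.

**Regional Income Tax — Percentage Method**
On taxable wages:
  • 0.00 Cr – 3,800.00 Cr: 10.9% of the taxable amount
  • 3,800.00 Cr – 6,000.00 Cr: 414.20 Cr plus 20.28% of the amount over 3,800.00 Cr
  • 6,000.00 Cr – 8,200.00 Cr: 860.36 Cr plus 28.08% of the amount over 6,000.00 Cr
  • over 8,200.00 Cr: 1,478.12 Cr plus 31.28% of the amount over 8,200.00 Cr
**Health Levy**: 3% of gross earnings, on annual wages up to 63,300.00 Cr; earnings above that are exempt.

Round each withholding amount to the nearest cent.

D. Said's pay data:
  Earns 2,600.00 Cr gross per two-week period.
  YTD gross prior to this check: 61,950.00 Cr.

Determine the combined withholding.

323.90 Cr

Regional Income Tax: taxable = 2,600.00 Cr
  10.9% × 2,600.00 Cr = 283.40 Cr
Health Levy: cap 63,300.00 Cr − YTD 61,950.00 Cr = 1,350.00 Cr subject; 3% × 1,350.00 Cr = 40.50 Cr
Total: 283.40 Cr + 40.50 Cr = 323.90 Cr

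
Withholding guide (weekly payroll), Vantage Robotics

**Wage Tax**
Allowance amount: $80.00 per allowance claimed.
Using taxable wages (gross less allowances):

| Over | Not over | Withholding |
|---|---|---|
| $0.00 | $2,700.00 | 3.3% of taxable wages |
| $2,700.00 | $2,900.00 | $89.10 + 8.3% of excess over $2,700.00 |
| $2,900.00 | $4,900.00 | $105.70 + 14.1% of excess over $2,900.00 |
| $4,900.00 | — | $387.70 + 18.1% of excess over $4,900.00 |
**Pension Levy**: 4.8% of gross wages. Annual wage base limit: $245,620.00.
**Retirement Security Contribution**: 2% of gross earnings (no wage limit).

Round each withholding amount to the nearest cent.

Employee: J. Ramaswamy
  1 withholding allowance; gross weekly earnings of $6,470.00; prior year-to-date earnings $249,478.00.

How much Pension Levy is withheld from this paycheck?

$0.00

Pension Levy: YTD $249,478.00 ≥ cap $245,620.00 → $0.00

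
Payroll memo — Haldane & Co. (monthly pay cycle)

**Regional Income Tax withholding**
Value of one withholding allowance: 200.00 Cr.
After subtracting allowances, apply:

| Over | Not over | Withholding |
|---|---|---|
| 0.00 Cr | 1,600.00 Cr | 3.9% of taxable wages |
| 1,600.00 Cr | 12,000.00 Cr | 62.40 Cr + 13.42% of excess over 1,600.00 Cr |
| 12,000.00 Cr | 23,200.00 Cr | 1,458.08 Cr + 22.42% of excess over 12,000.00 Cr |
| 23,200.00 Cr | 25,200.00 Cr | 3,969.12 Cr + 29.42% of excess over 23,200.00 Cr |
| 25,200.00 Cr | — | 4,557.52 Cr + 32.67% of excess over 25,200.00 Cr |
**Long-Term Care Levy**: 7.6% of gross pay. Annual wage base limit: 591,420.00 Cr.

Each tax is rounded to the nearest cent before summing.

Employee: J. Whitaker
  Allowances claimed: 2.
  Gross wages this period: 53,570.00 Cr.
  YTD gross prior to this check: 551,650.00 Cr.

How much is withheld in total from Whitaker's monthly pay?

Regional Income Tax: taxable = 53,570.00 Cr − 2×200.00 Cr = 53,170.00 Cr
  4,557.52 Cr + 32.67% × (53,170.00 Cr − 25,200.00 Cr) = 4,557.52 Cr + 32.67% × 27,970.00 Cr = 13,695.32 Cr
Long-Term Care Levy: cap 591,420.00 Cr − YTD 551,650.00 Cr = 39,770.00 Cr subject; 7.6% × 39,770.00 Cr = 3,022.52 Cr
Total: 13,695.32 Cr + 3,022.52 Cr = 16,717.84 Cr

16,717.84 Cr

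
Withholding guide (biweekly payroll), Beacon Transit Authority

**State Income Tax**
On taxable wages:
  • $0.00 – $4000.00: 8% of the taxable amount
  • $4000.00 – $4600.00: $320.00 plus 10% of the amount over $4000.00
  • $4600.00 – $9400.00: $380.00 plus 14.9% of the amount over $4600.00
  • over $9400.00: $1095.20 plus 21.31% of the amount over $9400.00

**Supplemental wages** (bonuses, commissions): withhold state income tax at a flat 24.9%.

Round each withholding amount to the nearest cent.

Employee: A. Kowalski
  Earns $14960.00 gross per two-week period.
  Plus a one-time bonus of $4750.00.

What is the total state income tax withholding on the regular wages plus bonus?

$3462.79

State Income Tax: taxable = $14960.00
  $1095.20 + 21.31% × ($14960.00 − $9400.00) = $1095.20 + 21.31% × $5560.00 = $2280.04
Supplemental (24.9% flat on bonus): 24.9% × $4750.00 = $1182.75
Total state income tax: $2280.04 + $1182.75 = $3462.79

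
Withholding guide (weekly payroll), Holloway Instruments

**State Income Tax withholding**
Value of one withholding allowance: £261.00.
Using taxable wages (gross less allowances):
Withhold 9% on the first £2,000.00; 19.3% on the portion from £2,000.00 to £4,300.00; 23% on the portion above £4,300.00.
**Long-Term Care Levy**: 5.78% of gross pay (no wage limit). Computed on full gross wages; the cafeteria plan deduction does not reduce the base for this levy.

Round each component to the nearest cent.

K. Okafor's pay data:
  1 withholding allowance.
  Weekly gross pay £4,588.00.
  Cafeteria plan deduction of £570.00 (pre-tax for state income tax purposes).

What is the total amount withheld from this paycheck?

£784.29

State Income Tax: taxable = £4,588.00 − £570.00 − 1×£261.00 = £3,757.00
  £180.00 + 19.3% × (£3,757.00 − £2,000.00) = £180.00 + 19.3% × £1,757.00 = £519.10
Long-Term Care Levy: 5.78% × £4,588.00 = £265.19
Total: £519.10 + £265.19 = £784.29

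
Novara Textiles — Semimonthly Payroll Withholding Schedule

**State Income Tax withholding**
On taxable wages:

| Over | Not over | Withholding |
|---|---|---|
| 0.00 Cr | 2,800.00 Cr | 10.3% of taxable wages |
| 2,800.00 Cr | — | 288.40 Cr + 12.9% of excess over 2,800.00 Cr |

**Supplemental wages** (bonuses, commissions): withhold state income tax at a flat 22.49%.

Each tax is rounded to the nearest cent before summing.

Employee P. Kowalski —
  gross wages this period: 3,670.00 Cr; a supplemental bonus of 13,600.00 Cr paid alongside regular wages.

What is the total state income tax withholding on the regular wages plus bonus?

3,459.27 Cr

State Income Tax: taxable = 3,670.00 Cr
  288.40 Cr + 12.9% × (3,670.00 Cr − 2,800.00 Cr) = 288.40 Cr + 12.9% × 870.00 Cr = 400.63 Cr
Supplemental (22.49% flat on bonus): 22.49% × 13,600.00 Cr = 3,058.64 Cr
Total state income tax: 400.63 Cr + 3,058.64 Cr = 3,459.27 Cr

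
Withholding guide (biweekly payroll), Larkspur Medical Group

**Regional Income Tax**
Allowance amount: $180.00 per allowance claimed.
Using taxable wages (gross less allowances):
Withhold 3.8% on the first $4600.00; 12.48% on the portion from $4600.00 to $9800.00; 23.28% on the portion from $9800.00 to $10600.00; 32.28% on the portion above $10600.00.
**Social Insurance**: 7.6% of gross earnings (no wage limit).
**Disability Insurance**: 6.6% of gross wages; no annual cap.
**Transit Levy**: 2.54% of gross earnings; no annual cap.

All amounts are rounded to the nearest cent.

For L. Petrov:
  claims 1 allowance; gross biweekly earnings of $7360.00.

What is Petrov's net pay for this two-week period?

Regional Income Tax: taxable = $7360.00 − 1×$180.00 = $7180.00
  $174.80 + 12.48% × ($7180.00 − $4600.00) = $174.80 + 12.48% × $2580.00 = $496.78
Social Insurance: 7.6% × $7360.00 = $559.36
Disability Insurance: 6.6% × $7360.00 = $485.76
Transit Levy: 2.54% × $7360.00 = $186.94
Total withheld: $496.78 + $559.36 + $485.76 + $186.94 = $1728.84
Net pay: $7360.00 − $1728.84 = $5631.16

$5631.16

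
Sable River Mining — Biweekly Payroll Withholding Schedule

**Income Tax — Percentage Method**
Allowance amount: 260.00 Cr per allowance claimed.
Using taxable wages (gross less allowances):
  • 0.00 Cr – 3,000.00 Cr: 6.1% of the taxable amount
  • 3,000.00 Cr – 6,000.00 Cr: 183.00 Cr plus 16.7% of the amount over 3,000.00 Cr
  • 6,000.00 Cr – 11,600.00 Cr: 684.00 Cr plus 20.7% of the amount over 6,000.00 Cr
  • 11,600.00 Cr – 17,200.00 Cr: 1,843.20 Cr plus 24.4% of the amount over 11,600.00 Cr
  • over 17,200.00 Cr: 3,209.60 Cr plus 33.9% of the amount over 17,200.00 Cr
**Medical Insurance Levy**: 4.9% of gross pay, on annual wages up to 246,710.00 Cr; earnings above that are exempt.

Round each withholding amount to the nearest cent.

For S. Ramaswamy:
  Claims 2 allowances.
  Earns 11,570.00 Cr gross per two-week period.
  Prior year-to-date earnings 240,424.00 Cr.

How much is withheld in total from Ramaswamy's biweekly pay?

2,037.36 Cr

Income Tax: taxable = 11,570.00 Cr − 2×260.00 Cr = 11,050.00 Cr
  684.00 Cr + 20.7% × (11,050.00 Cr − 6,000.00 Cr) = 684.00 Cr + 20.7% × 5,050.00 Cr = 1,729.35 Cr
Medical Insurance Levy: cap 246,710.00 Cr − YTD 240,424.00 Cr = 6,286.00 Cr subject; 4.9% × 6,286.00 Cr = 308.01 Cr
Total: 1,729.35 Cr + 308.01 Cr = 2,037.36 Cr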